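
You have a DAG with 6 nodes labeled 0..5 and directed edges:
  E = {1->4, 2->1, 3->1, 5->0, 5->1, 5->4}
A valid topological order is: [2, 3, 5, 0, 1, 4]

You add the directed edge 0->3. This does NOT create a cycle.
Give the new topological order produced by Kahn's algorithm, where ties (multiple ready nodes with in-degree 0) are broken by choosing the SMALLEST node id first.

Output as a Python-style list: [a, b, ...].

Old toposort: [2, 3, 5, 0, 1, 4]
Added edge: 0->3
Position of 0 (3) > position of 3 (1). Must reorder: 0 must now come before 3.
Run Kahn's algorithm (break ties by smallest node id):
  initial in-degrees: [1, 3, 0, 1, 2, 0]
  ready (indeg=0): [2, 5]
  pop 2: indeg[1]->2 | ready=[5] | order so far=[2]
  pop 5: indeg[0]->0; indeg[1]->1; indeg[4]->1 | ready=[0] | order so far=[2, 5]
  pop 0: indeg[3]->0 | ready=[3] | order so far=[2, 5, 0]
  pop 3: indeg[1]->0 | ready=[1] | order so far=[2, 5, 0, 3]
  pop 1: indeg[4]->0 | ready=[4] | order so far=[2, 5, 0, 3, 1]
  pop 4: no out-edges | ready=[] | order so far=[2, 5, 0, 3, 1, 4]
  Result: [2, 5, 0, 3, 1, 4]

Answer: [2, 5, 0, 3, 1, 4]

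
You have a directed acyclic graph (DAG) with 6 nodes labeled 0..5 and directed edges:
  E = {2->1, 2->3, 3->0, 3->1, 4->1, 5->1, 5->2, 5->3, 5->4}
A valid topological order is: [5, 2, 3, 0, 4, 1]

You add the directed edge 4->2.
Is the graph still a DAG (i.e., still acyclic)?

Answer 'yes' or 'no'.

Answer: yes

Derivation:
Given toposort: [5, 2, 3, 0, 4, 1]
Position of 4: index 4; position of 2: index 1
New edge 4->2: backward (u after v in old order)
Backward edge: old toposort is now invalid. Check if this creates a cycle.
Does 2 already reach 4? Reachable from 2: [0, 1, 2, 3]. NO -> still a DAG (reorder needed).
Still a DAG? yes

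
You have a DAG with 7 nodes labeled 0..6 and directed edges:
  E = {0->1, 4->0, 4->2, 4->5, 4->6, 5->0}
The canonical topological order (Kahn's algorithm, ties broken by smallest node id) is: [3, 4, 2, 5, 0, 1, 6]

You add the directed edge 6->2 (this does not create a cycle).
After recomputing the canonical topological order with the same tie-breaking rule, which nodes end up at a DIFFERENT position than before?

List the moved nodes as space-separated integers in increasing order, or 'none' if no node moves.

Old toposort: [3, 4, 2, 5, 0, 1, 6]
Added edge 6->2
Recompute Kahn (smallest-id tiebreak):
  initial in-degrees: [2, 1, 2, 0, 0, 1, 1]
  ready (indeg=0): [3, 4]
  pop 3: no out-edges | ready=[4] | order so far=[3]
  pop 4: indeg[0]->1; indeg[2]->1; indeg[5]->0; indeg[6]->0 | ready=[5, 6] | order so far=[3, 4]
  pop 5: indeg[0]->0 | ready=[0, 6] | order so far=[3, 4, 5]
  pop 0: indeg[1]->0 | ready=[1, 6] | order so far=[3, 4, 5, 0]
  pop 1: no out-edges | ready=[6] | order so far=[3, 4, 5, 0, 1]
  pop 6: indeg[2]->0 | ready=[2] | order so far=[3, 4, 5, 0, 1, 6]
  pop 2: no out-edges | ready=[] | order so far=[3, 4, 5, 0, 1, 6, 2]
New canonical toposort: [3, 4, 5, 0, 1, 6, 2]
Compare positions:
  Node 0: index 4 -> 3 (moved)
  Node 1: index 5 -> 4 (moved)
  Node 2: index 2 -> 6 (moved)
  Node 3: index 0 -> 0 (same)
  Node 4: index 1 -> 1 (same)
  Node 5: index 3 -> 2 (moved)
  Node 6: index 6 -> 5 (moved)
Nodes that changed position: 0 1 2 5 6

Answer: 0 1 2 5 6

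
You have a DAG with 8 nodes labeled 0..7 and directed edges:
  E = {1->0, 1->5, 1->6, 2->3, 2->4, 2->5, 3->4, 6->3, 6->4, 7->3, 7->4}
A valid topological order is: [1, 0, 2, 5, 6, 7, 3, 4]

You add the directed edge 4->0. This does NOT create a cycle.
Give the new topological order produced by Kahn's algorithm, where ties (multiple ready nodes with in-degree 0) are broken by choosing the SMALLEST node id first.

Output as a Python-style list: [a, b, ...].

Old toposort: [1, 0, 2, 5, 6, 7, 3, 4]
Added edge: 4->0
Position of 4 (7) > position of 0 (1). Must reorder: 4 must now come before 0.
Run Kahn's algorithm (break ties by smallest node id):
  initial in-degrees: [2, 0, 0, 3, 4, 2, 1, 0]
  ready (indeg=0): [1, 2, 7]
  pop 1: indeg[0]->1; indeg[5]->1; indeg[6]->0 | ready=[2, 6, 7] | order so far=[1]
  pop 2: indeg[3]->2; indeg[4]->3; indeg[5]->0 | ready=[5, 6, 7] | order so far=[1, 2]
  pop 5: no out-edges | ready=[6, 7] | order so far=[1, 2, 5]
  pop 6: indeg[3]->1; indeg[4]->2 | ready=[7] | order so far=[1, 2, 5, 6]
  pop 7: indeg[3]->0; indeg[4]->1 | ready=[3] | order so far=[1, 2, 5, 6, 7]
  pop 3: indeg[4]->0 | ready=[4] | order so far=[1, 2, 5, 6, 7, 3]
  pop 4: indeg[0]->0 | ready=[0] | order so far=[1, 2, 5, 6, 7, 3, 4]
  pop 0: no out-edges | ready=[] | order so far=[1, 2, 5, 6, 7, 3, 4, 0]
  Result: [1, 2, 5, 6, 7, 3, 4, 0]

Answer: [1, 2, 5, 6, 7, 3, 4, 0]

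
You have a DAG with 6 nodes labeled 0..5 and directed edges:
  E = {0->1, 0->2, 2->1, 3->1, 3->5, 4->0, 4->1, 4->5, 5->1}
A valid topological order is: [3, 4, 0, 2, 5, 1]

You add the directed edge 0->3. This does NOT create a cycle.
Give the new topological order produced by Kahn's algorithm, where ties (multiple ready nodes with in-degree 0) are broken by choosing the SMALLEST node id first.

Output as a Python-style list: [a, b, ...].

Old toposort: [3, 4, 0, 2, 5, 1]
Added edge: 0->3
Position of 0 (2) > position of 3 (0). Must reorder: 0 must now come before 3.
Run Kahn's algorithm (break ties by smallest node id):
  initial in-degrees: [1, 5, 1, 1, 0, 2]
  ready (indeg=0): [4]
  pop 4: indeg[0]->0; indeg[1]->4; indeg[5]->1 | ready=[0] | order so far=[4]
  pop 0: indeg[1]->3; indeg[2]->0; indeg[3]->0 | ready=[2, 3] | order so far=[4, 0]
  pop 2: indeg[1]->2 | ready=[3] | order so far=[4, 0, 2]
  pop 3: indeg[1]->1; indeg[5]->0 | ready=[5] | order so far=[4, 0, 2, 3]
  pop 5: indeg[1]->0 | ready=[1] | order so far=[4, 0, 2, 3, 5]
  pop 1: no out-edges | ready=[] | order so far=[4, 0, 2, 3, 5, 1]
  Result: [4, 0, 2, 3, 5, 1]

Answer: [4, 0, 2, 3, 5, 1]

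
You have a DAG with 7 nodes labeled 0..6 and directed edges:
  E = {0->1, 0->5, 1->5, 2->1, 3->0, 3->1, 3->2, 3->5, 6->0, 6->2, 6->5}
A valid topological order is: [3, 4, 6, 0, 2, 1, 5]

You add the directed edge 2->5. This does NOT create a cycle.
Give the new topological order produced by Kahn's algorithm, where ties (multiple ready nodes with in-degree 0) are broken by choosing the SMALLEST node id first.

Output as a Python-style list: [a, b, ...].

Old toposort: [3, 4, 6, 0, 2, 1, 5]
Added edge: 2->5
Position of 2 (4) < position of 5 (6). Old order still valid.
Run Kahn's algorithm (break ties by smallest node id):
  initial in-degrees: [2, 3, 2, 0, 0, 5, 0]
  ready (indeg=0): [3, 4, 6]
  pop 3: indeg[0]->1; indeg[1]->2; indeg[2]->1; indeg[5]->4 | ready=[4, 6] | order so far=[3]
  pop 4: no out-edges | ready=[6] | order so far=[3, 4]
  pop 6: indeg[0]->0; indeg[2]->0; indeg[5]->3 | ready=[0, 2] | order so far=[3, 4, 6]
  pop 0: indeg[1]->1; indeg[5]->2 | ready=[2] | order so far=[3, 4, 6, 0]
  pop 2: indeg[1]->0; indeg[5]->1 | ready=[1] | order so far=[3, 4, 6, 0, 2]
  pop 1: indeg[5]->0 | ready=[5] | order so far=[3, 4, 6, 0, 2, 1]
  pop 5: no out-edges | ready=[] | order so far=[3, 4, 6, 0, 2, 1, 5]
  Result: [3, 4, 6, 0, 2, 1, 5]

Answer: [3, 4, 6, 0, 2, 1, 5]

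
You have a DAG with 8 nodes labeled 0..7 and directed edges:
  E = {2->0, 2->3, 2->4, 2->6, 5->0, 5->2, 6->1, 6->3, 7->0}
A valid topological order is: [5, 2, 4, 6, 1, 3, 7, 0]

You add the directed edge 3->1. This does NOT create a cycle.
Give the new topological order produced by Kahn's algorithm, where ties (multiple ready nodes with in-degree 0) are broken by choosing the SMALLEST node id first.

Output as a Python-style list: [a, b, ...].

Answer: [5, 2, 4, 6, 3, 1, 7, 0]

Derivation:
Old toposort: [5, 2, 4, 6, 1, 3, 7, 0]
Added edge: 3->1
Position of 3 (5) > position of 1 (4). Must reorder: 3 must now come before 1.
Run Kahn's algorithm (break ties by smallest node id):
  initial in-degrees: [3, 2, 1, 2, 1, 0, 1, 0]
  ready (indeg=0): [5, 7]
  pop 5: indeg[0]->2; indeg[2]->0 | ready=[2, 7] | order so far=[5]
  pop 2: indeg[0]->1; indeg[3]->1; indeg[4]->0; indeg[6]->0 | ready=[4, 6, 7] | order so far=[5, 2]
  pop 4: no out-edges | ready=[6, 7] | order so far=[5, 2, 4]
  pop 6: indeg[1]->1; indeg[3]->0 | ready=[3, 7] | order so far=[5, 2, 4, 6]
  pop 3: indeg[1]->0 | ready=[1, 7] | order so far=[5, 2, 4, 6, 3]
  pop 1: no out-edges | ready=[7] | order so far=[5, 2, 4, 6, 3, 1]
  pop 7: indeg[0]->0 | ready=[0] | order so far=[5, 2, 4, 6, 3, 1, 7]
  pop 0: no out-edges | ready=[] | order so far=[5, 2, 4, 6, 3, 1, 7, 0]
  Result: [5, 2, 4, 6, 3, 1, 7, 0]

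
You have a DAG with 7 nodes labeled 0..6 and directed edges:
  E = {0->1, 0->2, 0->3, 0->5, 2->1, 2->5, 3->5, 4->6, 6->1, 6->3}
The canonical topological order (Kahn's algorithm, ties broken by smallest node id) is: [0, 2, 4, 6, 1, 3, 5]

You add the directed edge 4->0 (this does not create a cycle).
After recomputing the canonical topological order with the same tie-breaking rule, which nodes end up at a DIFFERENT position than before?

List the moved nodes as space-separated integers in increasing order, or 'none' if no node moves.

Answer: 0 2 4

Derivation:
Old toposort: [0, 2, 4, 6, 1, 3, 5]
Added edge 4->0
Recompute Kahn (smallest-id tiebreak):
  initial in-degrees: [1, 3, 1, 2, 0, 3, 1]
  ready (indeg=0): [4]
  pop 4: indeg[0]->0; indeg[6]->0 | ready=[0, 6] | order so far=[4]
  pop 0: indeg[1]->2; indeg[2]->0; indeg[3]->1; indeg[5]->2 | ready=[2, 6] | order so far=[4, 0]
  pop 2: indeg[1]->1; indeg[5]->1 | ready=[6] | order so far=[4, 0, 2]
  pop 6: indeg[1]->0; indeg[3]->0 | ready=[1, 3] | order so far=[4, 0, 2, 6]
  pop 1: no out-edges | ready=[3] | order so far=[4, 0, 2, 6, 1]
  pop 3: indeg[5]->0 | ready=[5] | order so far=[4, 0, 2, 6, 1, 3]
  pop 5: no out-edges | ready=[] | order so far=[4, 0, 2, 6, 1, 3, 5]
New canonical toposort: [4, 0, 2, 6, 1, 3, 5]
Compare positions:
  Node 0: index 0 -> 1 (moved)
  Node 1: index 4 -> 4 (same)
  Node 2: index 1 -> 2 (moved)
  Node 3: index 5 -> 5 (same)
  Node 4: index 2 -> 0 (moved)
  Node 5: index 6 -> 6 (same)
  Node 6: index 3 -> 3 (same)
Nodes that changed position: 0 2 4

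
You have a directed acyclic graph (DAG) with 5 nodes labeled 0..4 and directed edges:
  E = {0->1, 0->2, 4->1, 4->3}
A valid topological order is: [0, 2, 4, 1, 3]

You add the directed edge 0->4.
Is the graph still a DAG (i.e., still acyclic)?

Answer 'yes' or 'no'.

Given toposort: [0, 2, 4, 1, 3]
Position of 0: index 0; position of 4: index 2
New edge 0->4: forward
Forward edge: respects the existing order. Still a DAG, same toposort still valid.
Still a DAG? yes

Answer: yes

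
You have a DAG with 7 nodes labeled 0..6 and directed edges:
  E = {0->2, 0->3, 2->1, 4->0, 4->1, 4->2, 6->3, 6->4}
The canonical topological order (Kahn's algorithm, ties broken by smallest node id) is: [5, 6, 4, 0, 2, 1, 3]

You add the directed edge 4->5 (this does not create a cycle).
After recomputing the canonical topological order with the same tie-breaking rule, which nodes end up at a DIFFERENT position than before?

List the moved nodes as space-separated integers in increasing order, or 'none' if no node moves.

Answer: 0 1 2 3 4 5 6

Derivation:
Old toposort: [5, 6, 4, 0, 2, 1, 3]
Added edge 4->5
Recompute Kahn (smallest-id tiebreak):
  initial in-degrees: [1, 2, 2, 2, 1, 1, 0]
  ready (indeg=0): [6]
  pop 6: indeg[3]->1; indeg[4]->0 | ready=[4] | order so far=[6]
  pop 4: indeg[0]->0; indeg[1]->1; indeg[2]->1; indeg[5]->0 | ready=[0, 5] | order so far=[6, 4]
  pop 0: indeg[2]->0; indeg[3]->0 | ready=[2, 3, 5] | order so far=[6, 4, 0]
  pop 2: indeg[1]->0 | ready=[1, 3, 5] | order so far=[6, 4, 0, 2]
  pop 1: no out-edges | ready=[3, 5] | order so far=[6, 4, 0, 2, 1]
  pop 3: no out-edges | ready=[5] | order so far=[6, 4, 0, 2, 1, 3]
  pop 5: no out-edges | ready=[] | order so far=[6, 4, 0, 2, 1, 3, 5]
New canonical toposort: [6, 4, 0, 2, 1, 3, 5]
Compare positions:
  Node 0: index 3 -> 2 (moved)
  Node 1: index 5 -> 4 (moved)
  Node 2: index 4 -> 3 (moved)
  Node 3: index 6 -> 5 (moved)
  Node 4: index 2 -> 1 (moved)
  Node 5: index 0 -> 6 (moved)
  Node 6: index 1 -> 0 (moved)
Nodes that changed position: 0 1 2 3 4 5 6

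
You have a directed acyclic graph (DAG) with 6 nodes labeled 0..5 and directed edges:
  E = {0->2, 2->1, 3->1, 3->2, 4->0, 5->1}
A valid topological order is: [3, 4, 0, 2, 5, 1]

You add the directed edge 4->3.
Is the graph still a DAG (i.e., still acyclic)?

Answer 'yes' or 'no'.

Answer: yes

Derivation:
Given toposort: [3, 4, 0, 2, 5, 1]
Position of 4: index 1; position of 3: index 0
New edge 4->3: backward (u after v in old order)
Backward edge: old toposort is now invalid. Check if this creates a cycle.
Does 3 already reach 4? Reachable from 3: [1, 2, 3]. NO -> still a DAG (reorder needed).
Still a DAG? yes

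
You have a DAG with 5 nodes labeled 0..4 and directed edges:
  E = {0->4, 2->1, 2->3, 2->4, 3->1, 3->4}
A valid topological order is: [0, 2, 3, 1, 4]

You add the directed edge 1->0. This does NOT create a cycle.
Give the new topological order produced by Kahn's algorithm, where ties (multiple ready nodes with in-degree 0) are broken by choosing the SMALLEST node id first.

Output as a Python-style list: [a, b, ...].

Answer: [2, 3, 1, 0, 4]

Derivation:
Old toposort: [0, 2, 3, 1, 4]
Added edge: 1->0
Position of 1 (3) > position of 0 (0). Must reorder: 1 must now come before 0.
Run Kahn's algorithm (break ties by smallest node id):
  initial in-degrees: [1, 2, 0, 1, 3]
  ready (indeg=0): [2]
  pop 2: indeg[1]->1; indeg[3]->0; indeg[4]->2 | ready=[3] | order so far=[2]
  pop 3: indeg[1]->0; indeg[4]->1 | ready=[1] | order so far=[2, 3]
  pop 1: indeg[0]->0 | ready=[0] | order so far=[2, 3, 1]
  pop 0: indeg[4]->0 | ready=[4] | order so far=[2, 3, 1, 0]
  pop 4: no out-edges | ready=[] | order so far=[2, 3, 1, 0, 4]
  Result: [2, 3, 1, 0, 4]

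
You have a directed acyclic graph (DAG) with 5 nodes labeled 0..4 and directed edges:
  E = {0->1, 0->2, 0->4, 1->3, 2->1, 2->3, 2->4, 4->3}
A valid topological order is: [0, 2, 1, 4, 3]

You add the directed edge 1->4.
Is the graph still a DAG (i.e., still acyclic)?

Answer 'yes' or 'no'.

Given toposort: [0, 2, 1, 4, 3]
Position of 1: index 2; position of 4: index 3
New edge 1->4: forward
Forward edge: respects the existing order. Still a DAG, same toposort still valid.
Still a DAG? yes

Answer: yes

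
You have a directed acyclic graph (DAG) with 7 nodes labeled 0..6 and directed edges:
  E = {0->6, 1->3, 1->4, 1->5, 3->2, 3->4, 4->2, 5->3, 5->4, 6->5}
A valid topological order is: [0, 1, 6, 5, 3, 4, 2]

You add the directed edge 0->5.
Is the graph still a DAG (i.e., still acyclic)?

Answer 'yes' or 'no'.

Answer: yes

Derivation:
Given toposort: [0, 1, 6, 5, 3, 4, 2]
Position of 0: index 0; position of 5: index 3
New edge 0->5: forward
Forward edge: respects the existing order. Still a DAG, same toposort still valid.
Still a DAG? yes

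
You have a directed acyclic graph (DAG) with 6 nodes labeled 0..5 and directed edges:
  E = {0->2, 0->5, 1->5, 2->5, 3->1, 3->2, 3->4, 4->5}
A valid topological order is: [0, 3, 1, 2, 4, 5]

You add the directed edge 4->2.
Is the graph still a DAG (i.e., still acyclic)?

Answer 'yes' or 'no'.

Given toposort: [0, 3, 1, 2, 4, 5]
Position of 4: index 4; position of 2: index 3
New edge 4->2: backward (u after v in old order)
Backward edge: old toposort is now invalid. Check if this creates a cycle.
Does 2 already reach 4? Reachable from 2: [2, 5]. NO -> still a DAG (reorder needed).
Still a DAG? yes

Answer: yes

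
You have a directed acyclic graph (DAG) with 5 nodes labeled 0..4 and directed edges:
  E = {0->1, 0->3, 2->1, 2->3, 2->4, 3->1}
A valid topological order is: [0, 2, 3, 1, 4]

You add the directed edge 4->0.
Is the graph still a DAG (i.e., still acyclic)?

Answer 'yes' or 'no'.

Answer: yes

Derivation:
Given toposort: [0, 2, 3, 1, 4]
Position of 4: index 4; position of 0: index 0
New edge 4->0: backward (u after v in old order)
Backward edge: old toposort is now invalid. Check if this creates a cycle.
Does 0 already reach 4? Reachable from 0: [0, 1, 3]. NO -> still a DAG (reorder needed).
Still a DAG? yes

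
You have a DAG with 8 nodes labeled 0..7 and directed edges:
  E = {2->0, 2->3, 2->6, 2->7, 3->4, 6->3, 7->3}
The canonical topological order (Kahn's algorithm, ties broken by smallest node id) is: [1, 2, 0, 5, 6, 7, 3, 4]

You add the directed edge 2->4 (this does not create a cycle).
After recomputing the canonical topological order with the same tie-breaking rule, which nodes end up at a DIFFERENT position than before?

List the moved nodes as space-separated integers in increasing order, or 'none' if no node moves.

Answer: none

Derivation:
Old toposort: [1, 2, 0, 5, 6, 7, 3, 4]
Added edge 2->4
Recompute Kahn (smallest-id tiebreak):
  initial in-degrees: [1, 0, 0, 3, 2, 0, 1, 1]
  ready (indeg=0): [1, 2, 5]
  pop 1: no out-edges | ready=[2, 5] | order so far=[1]
  pop 2: indeg[0]->0; indeg[3]->2; indeg[4]->1; indeg[6]->0; indeg[7]->0 | ready=[0, 5, 6, 7] | order so far=[1, 2]
  pop 0: no out-edges | ready=[5, 6, 7] | order so far=[1, 2, 0]
  pop 5: no out-edges | ready=[6, 7] | order so far=[1, 2, 0, 5]
  pop 6: indeg[3]->1 | ready=[7] | order so far=[1, 2, 0, 5, 6]
  pop 7: indeg[3]->0 | ready=[3] | order so far=[1, 2, 0, 5, 6, 7]
  pop 3: indeg[4]->0 | ready=[4] | order so far=[1, 2, 0, 5, 6, 7, 3]
  pop 4: no out-edges | ready=[] | order so far=[1, 2, 0, 5, 6, 7, 3, 4]
New canonical toposort: [1, 2, 0, 5, 6, 7, 3, 4]
Compare positions:
  Node 0: index 2 -> 2 (same)
  Node 1: index 0 -> 0 (same)
  Node 2: index 1 -> 1 (same)
  Node 3: index 6 -> 6 (same)
  Node 4: index 7 -> 7 (same)
  Node 5: index 3 -> 3 (same)
  Node 6: index 4 -> 4 (same)
  Node 7: index 5 -> 5 (same)
Nodes that changed position: none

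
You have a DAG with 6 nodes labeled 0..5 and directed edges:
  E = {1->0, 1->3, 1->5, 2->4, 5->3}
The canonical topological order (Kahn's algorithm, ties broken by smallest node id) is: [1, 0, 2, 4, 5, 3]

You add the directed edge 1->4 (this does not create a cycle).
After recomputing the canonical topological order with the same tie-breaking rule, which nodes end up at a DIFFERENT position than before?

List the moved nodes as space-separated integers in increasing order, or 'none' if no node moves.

Old toposort: [1, 0, 2, 4, 5, 3]
Added edge 1->4
Recompute Kahn (smallest-id tiebreak):
  initial in-degrees: [1, 0, 0, 2, 2, 1]
  ready (indeg=0): [1, 2]
  pop 1: indeg[0]->0; indeg[3]->1; indeg[4]->1; indeg[5]->0 | ready=[0, 2, 5] | order so far=[1]
  pop 0: no out-edges | ready=[2, 5] | order so far=[1, 0]
  pop 2: indeg[4]->0 | ready=[4, 5] | order so far=[1, 0, 2]
  pop 4: no out-edges | ready=[5] | order so far=[1, 0, 2, 4]
  pop 5: indeg[3]->0 | ready=[3] | order so far=[1, 0, 2, 4, 5]
  pop 3: no out-edges | ready=[] | order so far=[1, 0, 2, 4, 5, 3]
New canonical toposort: [1, 0, 2, 4, 5, 3]
Compare positions:
  Node 0: index 1 -> 1 (same)
  Node 1: index 0 -> 0 (same)
  Node 2: index 2 -> 2 (same)
  Node 3: index 5 -> 5 (same)
  Node 4: index 3 -> 3 (same)
  Node 5: index 4 -> 4 (same)
Nodes that changed position: none

Answer: none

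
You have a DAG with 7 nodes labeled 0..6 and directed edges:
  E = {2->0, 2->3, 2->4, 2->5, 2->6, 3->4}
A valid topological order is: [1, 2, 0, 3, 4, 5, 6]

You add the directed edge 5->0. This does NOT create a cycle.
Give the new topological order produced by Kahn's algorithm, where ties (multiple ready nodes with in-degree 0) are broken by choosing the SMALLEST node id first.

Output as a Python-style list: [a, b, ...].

Answer: [1, 2, 3, 4, 5, 0, 6]

Derivation:
Old toposort: [1, 2, 0, 3, 4, 5, 6]
Added edge: 5->0
Position of 5 (5) > position of 0 (2). Must reorder: 5 must now come before 0.
Run Kahn's algorithm (break ties by smallest node id):
  initial in-degrees: [2, 0, 0, 1, 2, 1, 1]
  ready (indeg=0): [1, 2]
  pop 1: no out-edges | ready=[2] | order so far=[1]
  pop 2: indeg[0]->1; indeg[3]->0; indeg[4]->1; indeg[5]->0; indeg[6]->0 | ready=[3, 5, 6] | order so far=[1, 2]
  pop 3: indeg[4]->0 | ready=[4, 5, 6] | order so far=[1, 2, 3]
  pop 4: no out-edges | ready=[5, 6] | order so far=[1, 2, 3, 4]
  pop 5: indeg[0]->0 | ready=[0, 6] | order so far=[1, 2, 3, 4, 5]
  pop 0: no out-edges | ready=[6] | order so far=[1, 2, 3, 4, 5, 0]
  pop 6: no out-edges | ready=[] | order so far=[1, 2, 3, 4, 5, 0, 6]
  Result: [1, 2, 3, 4, 5, 0, 6]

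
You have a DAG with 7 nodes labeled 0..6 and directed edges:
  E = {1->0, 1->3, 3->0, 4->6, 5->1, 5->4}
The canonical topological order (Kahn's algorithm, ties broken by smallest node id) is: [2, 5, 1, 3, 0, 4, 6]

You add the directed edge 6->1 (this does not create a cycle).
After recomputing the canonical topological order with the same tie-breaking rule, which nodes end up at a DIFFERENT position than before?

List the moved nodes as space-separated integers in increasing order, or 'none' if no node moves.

Answer: 0 1 3 4 6

Derivation:
Old toposort: [2, 5, 1, 3, 0, 4, 6]
Added edge 6->1
Recompute Kahn (smallest-id tiebreak):
  initial in-degrees: [2, 2, 0, 1, 1, 0, 1]
  ready (indeg=0): [2, 5]
  pop 2: no out-edges | ready=[5] | order so far=[2]
  pop 5: indeg[1]->1; indeg[4]->0 | ready=[4] | order so far=[2, 5]
  pop 4: indeg[6]->0 | ready=[6] | order so far=[2, 5, 4]
  pop 6: indeg[1]->0 | ready=[1] | order so far=[2, 5, 4, 6]
  pop 1: indeg[0]->1; indeg[3]->0 | ready=[3] | order so far=[2, 5, 4, 6, 1]
  pop 3: indeg[0]->0 | ready=[0] | order so far=[2, 5, 4, 6, 1, 3]
  pop 0: no out-edges | ready=[] | order so far=[2, 5, 4, 6, 1, 3, 0]
New canonical toposort: [2, 5, 4, 6, 1, 3, 0]
Compare positions:
  Node 0: index 4 -> 6 (moved)
  Node 1: index 2 -> 4 (moved)
  Node 2: index 0 -> 0 (same)
  Node 3: index 3 -> 5 (moved)
  Node 4: index 5 -> 2 (moved)
  Node 5: index 1 -> 1 (same)
  Node 6: index 6 -> 3 (moved)
Nodes that changed position: 0 1 3 4 6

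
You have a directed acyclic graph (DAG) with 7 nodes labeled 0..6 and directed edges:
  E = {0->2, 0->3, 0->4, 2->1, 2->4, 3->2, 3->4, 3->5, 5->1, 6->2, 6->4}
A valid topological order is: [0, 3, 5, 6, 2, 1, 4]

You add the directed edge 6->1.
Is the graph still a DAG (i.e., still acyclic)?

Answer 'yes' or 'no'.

Answer: yes

Derivation:
Given toposort: [0, 3, 5, 6, 2, 1, 4]
Position of 6: index 3; position of 1: index 5
New edge 6->1: forward
Forward edge: respects the existing order. Still a DAG, same toposort still valid.
Still a DAG? yes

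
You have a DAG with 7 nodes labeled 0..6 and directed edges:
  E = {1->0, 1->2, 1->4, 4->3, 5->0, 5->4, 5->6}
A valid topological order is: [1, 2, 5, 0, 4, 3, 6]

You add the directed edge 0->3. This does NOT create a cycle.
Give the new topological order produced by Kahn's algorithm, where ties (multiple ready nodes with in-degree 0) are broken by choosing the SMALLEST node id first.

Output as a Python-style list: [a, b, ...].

Old toposort: [1, 2, 5, 0, 4, 3, 6]
Added edge: 0->3
Position of 0 (3) < position of 3 (5). Old order still valid.
Run Kahn's algorithm (break ties by smallest node id):
  initial in-degrees: [2, 0, 1, 2, 2, 0, 1]
  ready (indeg=0): [1, 5]
  pop 1: indeg[0]->1; indeg[2]->0; indeg[4]->1 | ready=[2, 5] | order so far=[1]
  pop 2: no out-edges | ready=[5] | order so far=[1, 2]
  pop 5: indeg[0]->0; indeg[4]->0; indeg[6]->0 | ready=[0, 4, 6] | order so far=[1, 2, 5]
  pop 0: indeg[3]->1 | ready=[4, 6] | order so far=[1, 2, 5, 0]
  pop 4: indeg[3]->0 | ready=[3, 6] | order so far=[1, 2, 5, 0, 4]
  pop 3: no out-edges | ready=[6] | order so far=[1, 2, 5, 0, 4, 3]
  pop 6: no out-edges | ready=[] | order so far=[1, 2, 5, 0, 4, 3, 6]
  Result: [1, 2, 5, 0, 4, 3, 6]

Answer: [1, 2, 5, 0, 4, 3, 6]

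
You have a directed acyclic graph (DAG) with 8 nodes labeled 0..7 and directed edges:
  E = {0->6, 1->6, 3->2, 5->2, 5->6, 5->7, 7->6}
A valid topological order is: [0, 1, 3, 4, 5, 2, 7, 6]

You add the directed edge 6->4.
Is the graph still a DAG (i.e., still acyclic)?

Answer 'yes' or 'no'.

Answer: yes

Derivation:
Given toposort: [0, 1, 3, 4, 5, 2, 7, 6]
Position of 6: index 7; position of 4: index 3
New edge 6->4: backward (u after v in old order)
Backward edge: old toposort is now invalid. Check if this creates a cycle.
Does 4 already reach 6? Reachable from 4: [4]. NO -> still a DAG (reorder needed).
Still a DAG? yes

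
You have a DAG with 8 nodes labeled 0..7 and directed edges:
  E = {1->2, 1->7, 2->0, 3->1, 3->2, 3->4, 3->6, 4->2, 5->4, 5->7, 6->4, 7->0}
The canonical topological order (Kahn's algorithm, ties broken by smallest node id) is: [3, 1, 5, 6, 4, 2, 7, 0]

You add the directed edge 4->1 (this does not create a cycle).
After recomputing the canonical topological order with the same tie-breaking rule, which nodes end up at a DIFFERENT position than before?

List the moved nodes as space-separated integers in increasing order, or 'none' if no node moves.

Old toposort: [3, 1, 5, 6, 4, 2, 7, 0]
Added edge 4->1
Recompute Kahn (smallest-id tiebreak):
  initial in-degrees: [2, 2, 3, 0, 3, 0, 1, 2]
  ready (indeg=0): [3, 5]
  pop 3: indeg[1]->1; indeg[2]->2; indeg[4]->2; indeg[6]->0 | ready=[5, 6] | order so far=[3]
  pop 5: indeg[4]->1; indeg[7]->1 | ready=[6] | order so far=[3, 5]
  pop 6: indeg[4]->0 | ready=[4] | order so far=[3, 5, 6]
  pop 4: indeg[1]->0; indeg[2]->1 | ready=[1] | order so far=[3, 5, 6, 4]
  pop 1: indeg[2]->0; indeg[7]->0 | ready=[2, 7] | order so far=[3, 5, 6, 4, 1]
  pop 2: indeg[0]->1 | ready=[7] | order so far=[3, 5, 6, 4, 1, 2]
  pop 7: indeg[0]->0 | ready=[0] | order so far=[3, 5, 6, 4, 1, 2, 7]
  pop 0: no out-edges | ready=[] | order so far=[3, 5, 6, 4, 1, 2, 7, 0]
New canonical toposort: [3, 5, 6, 4, 1, 2, 7, 0]
Compare positions:
  Node 0: index 7 -> 7 (same)
  Node 1: index 1 -> 4 (moved)
  Node 2: index 5 -> 5 (same)
  Node 3: index 0 -> 0 (same)
  Node 4: index 4 -> 3 (moved)
  Node 5: index 2 -> 1 (moved)
  Node 6: index 3 -> 2 (moved)
  Node 7: index 6 -> 6 (same)
Nodes that changed position: 1 4 5 6

Answer: 1 4 5 6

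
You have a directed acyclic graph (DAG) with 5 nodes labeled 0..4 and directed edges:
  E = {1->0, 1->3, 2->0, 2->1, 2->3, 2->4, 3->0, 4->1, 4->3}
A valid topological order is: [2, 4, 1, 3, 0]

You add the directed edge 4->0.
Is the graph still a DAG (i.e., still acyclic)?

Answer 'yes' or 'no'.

Answer: yes

Derivation:
Given toposort: [2, 4, 1, 3, 0]
Position of 4: index 1; position of 0: index 4
New edge 4->0: forward
Forward edge: respects the existing order. Still a DAG, same toposort still valid.
Still a DAG? yes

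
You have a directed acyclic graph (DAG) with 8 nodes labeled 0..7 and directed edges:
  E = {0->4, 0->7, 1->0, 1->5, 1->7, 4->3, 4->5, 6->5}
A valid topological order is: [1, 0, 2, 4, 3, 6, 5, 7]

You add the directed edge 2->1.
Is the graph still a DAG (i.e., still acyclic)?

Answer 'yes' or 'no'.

Given toposort: [1, 0, 2, 4, 3, 6, 5, 7]
Position of 2: index 2; position of 1: index 0
New edge 2->1: backward (u after v in old order)
Backward edge: old toposort is now invalid. Check if this creates a cycle.
Does 1 already reach 2? Reachable from 1: [0, 1, 3, 4, 5, 7]. NO -> still a DAG (reorder needed).
Still a DAG? yes

Answer: yes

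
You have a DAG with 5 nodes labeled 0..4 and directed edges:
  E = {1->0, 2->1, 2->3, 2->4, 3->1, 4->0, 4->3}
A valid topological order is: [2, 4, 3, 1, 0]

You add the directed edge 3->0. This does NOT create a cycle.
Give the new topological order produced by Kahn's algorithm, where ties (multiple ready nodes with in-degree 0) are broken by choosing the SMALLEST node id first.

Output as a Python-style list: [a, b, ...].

Answer: [2, 4, 3, 1, 0]

Derivation:
Old toposort: [2, 4, 3, 1, 0]
Added edge: 3->0
Position of 3 (2) < position of 0 (4). Old order still valid.
Run Kahn's algorithm (break ties by smallest node id):
  initial in-degrees: [3, 2, 0, 2, 1]
  ready (indeg=0): [2]
  pop 2: indeg[1]->1; indeg[3]->1; indeg[4]->0 | ready=[4] | order so far=[2]
  pop 4: indeg[0]->2; indeg[3]->0 | ready=[3] | order so far=[2, 4]
  pop 3: indeg[0]->1; indeg[1]->0 | ready=[1] | order so far=[2, 4, 3]
  pop 1: indeg[0]->0 | ready=[0] | order so far=[2, 4, 3, 1]
  pop 0: no out-edges | ready=[] | order so far=[2, 4, 3, 1, 0]
  Result: [2, 4, 3, 1, 0]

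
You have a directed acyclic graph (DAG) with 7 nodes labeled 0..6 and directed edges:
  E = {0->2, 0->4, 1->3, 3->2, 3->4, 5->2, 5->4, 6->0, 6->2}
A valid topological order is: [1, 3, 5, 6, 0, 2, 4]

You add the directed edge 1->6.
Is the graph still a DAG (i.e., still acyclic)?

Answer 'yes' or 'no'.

Answer: yes

Derivation:
Given toposort: [1, 3, 5, 6, 0, 2, 4]
Position of 1: index 0; position of 6: index 3
New edge 1->6: forward
Forward edge: respects the existing order. Still a DAG, same toposort still valid.
Still a DAG? yes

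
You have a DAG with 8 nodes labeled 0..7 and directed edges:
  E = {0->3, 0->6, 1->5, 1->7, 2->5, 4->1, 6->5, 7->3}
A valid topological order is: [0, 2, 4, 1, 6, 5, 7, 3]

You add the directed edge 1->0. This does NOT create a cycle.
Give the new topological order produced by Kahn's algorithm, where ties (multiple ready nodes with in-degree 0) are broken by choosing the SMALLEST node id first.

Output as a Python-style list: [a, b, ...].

Old toposort: [0, 2, 4, 1, 6, 5, 7, 3]
Added edge: 1->0
Position of 1 (3) > position of 0 (0). Must reorder: 1 must now come before 0.
Run Kahn's algorithm (break ties by smallest node id):
  initial in-degrees: [1, 1, 0, 2, 0, 3, 1, 1]
  ready (indeg=0): [2, 4]
  pop 2: indeg[5]->2 | ready=[4] | order so far=[2]
  pop 4: indeg[1]->0 | ready=[1] | order so far=[2, 4]
  pop 1: indeg[0]->0; indeg[5]->1; indeg[7]->0 | ready=[0, 7] | order so far=[2, 4, 1]
  pop 0: indeg[3]->1; indeg[6]->0 | ready=[6, 7] | order so far=[2, 4, 1, 0]
  pop 6: indeg[5]->0 | ready=[5, 7] | order so far=[2, 4, 1, 0, 6]
  pop 5: no out-edges | ready=[7] | order so far=[2, 4, 1, 0, 6, 5]
  pop 7: indeg[3]->0 | ready=[3] | order so far=[2, 4, 1, 0, 6, 5, 7]
  pop 3: no out-edges | ready=[] | order so far=[2, 4, 1, 0, 6, 5, 7, 3]
  Result: [2, 4, 1, 0, 6, 5, 7, 3]

Answer: [2, 4, 1, 0, 6, 5, 7, 3]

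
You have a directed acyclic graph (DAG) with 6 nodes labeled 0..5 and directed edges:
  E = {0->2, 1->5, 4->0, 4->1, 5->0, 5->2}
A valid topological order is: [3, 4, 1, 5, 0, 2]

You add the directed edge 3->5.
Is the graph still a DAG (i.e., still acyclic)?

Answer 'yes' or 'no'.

Given toposort: [3, 4, 1, 5, 0, 2]
Position of 3: index 0; position of 5: index 3
New edge 3->5: forward
Forward edge: respects the existing order. Still a DAG, same toposort still valid.
Still a DAG? yes

Answer: yes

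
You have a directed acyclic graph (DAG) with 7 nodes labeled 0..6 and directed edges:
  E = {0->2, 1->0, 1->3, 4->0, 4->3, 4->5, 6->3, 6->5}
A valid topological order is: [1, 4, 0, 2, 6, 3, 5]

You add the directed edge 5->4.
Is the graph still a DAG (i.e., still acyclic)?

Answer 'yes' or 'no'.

Answer: no

Derivation:
Given toposort: [1, 4, 0, 2, 6, 3, 5]
Position of 5: index 6; position of 4: index 1
New edge 5->4: backward (u after v in old order)
Backward edge: old toposort is now invalid. Check if this creates a cycle.
Does 4 already reach 5? Reachable from 4: [0, 2, 3, 4, 5]. YES -> cycle!
Still a DAG? no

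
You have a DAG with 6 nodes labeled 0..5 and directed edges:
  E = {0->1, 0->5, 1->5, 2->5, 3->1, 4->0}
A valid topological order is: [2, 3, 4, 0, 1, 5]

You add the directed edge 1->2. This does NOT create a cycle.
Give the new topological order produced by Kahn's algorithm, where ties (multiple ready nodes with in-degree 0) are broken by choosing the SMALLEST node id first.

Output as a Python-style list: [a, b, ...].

Answer: [3, 4, 0, 1, 2, 5]

Derivation:
Old toposort: [2, 3, 4, 0, 1, 5]
Added edge: 1->2
Position of 1 (4) > position of 2 (0). Must reorder: 1 must now come before 2.
Run Kahn's algorithm (break ties by smallest node id):
  initial in-degrees: [1, 2, 1, 0, 0, 3]
  ready (indeg=0): [3, 4]
  pop 3: indeg[1]->1 | ready=[4] | order so far=[3]
  pop 4: indeg[0]->0 | ready=[0] | order so far=[3, 4]
  pop 0: indeg[1]->0; indeg[5]->2 | ready=[1] | order so far=[3, 4, 0]
  pop 1: indeg[2]->0; indeg[5]->1 | ready=[2] | order so far=[3, 4, 0, 1]
  pop 2: indeg[5]->0 | ready=[5] | order so far=[3, 4, 0, 1, 2]
  pop 5: no out-edges | ready=[] | order so far=[3, 4, 0, 1, 2, 5]
  Result: [3, 4, 0, 1, 2, 5]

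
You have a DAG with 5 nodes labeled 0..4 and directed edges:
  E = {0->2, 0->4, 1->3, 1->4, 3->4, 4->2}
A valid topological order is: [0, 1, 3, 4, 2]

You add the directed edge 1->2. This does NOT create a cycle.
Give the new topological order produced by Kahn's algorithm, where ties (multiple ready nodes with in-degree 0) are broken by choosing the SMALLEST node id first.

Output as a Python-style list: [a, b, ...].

Old toposort: [0, 1, 3, 4, 2]
Added edge: 1->2
Position of 1 (1) < position of 2 (4). Old order still valid.
Run Kahn's algorithm (break ties by smallest node id):
  initial in-degrees: [0, 0, 3, 1, 3]
  ready (indeg=0): [0, 1]
  pop 0: indeg[2]->2; indeg[4]->2 | ready=[1] | order so far=[0]
  pop 1: indeg[2]->1; indeg[3]->0; indeg[4]->1 | ready=[3] | order so far=[0, 1]
  pop 3: indeg[4]->0 | ready=[4] | order so far=[0, 1, 3]
  pop 4: indeg[2]->0 | ready=[2] | order so far=[0, 1, 3, 4]
  pop 2: no out-edges | ready=[] | order so far=[0, 1, 3, 4, 2]
  Result: [0, 1, 3, 4, 2]

Answer: [0, 1, 3, 4, 2]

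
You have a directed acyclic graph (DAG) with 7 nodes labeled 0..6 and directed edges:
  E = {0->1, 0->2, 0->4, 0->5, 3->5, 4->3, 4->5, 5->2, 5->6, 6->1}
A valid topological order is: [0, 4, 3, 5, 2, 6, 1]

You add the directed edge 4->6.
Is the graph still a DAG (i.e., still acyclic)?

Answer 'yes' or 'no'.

Given toposort: [0, 4, 3, 5, 2, 6, 1]
Position of 4: index 1; position of 6: index 5
New edge 4->6: forward
Forward edge: respects the existing order. Still a DAG, same toposort still valid.
Still a DAG? yes

Answer: yes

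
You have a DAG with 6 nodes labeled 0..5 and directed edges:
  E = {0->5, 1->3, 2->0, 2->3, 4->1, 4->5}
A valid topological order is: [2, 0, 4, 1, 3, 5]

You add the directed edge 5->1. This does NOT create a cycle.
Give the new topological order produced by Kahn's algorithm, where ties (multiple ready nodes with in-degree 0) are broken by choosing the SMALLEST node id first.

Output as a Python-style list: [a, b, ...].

Answer: [2, 0, 4, 5, 1, 3]

Derivation:
Old toposort: [2, 0, 4, 1, 3, 5]
Added edge: 5->1
Position of 5 (5) > position of 1 (3). Must reorder: 5 must now come before 1.
Run Kahn's algorithm (break ties by smallest node id):
  initial in-degrees: [1, 2, 0, 2, 0, 2]
  ready (indeg=0): [2, 4]
  pop 2: indeg[0]->0; indeg[3]->1 | ready=[0, 4] | order so far=[2]
  pop 0: indeg[5]->1 | ready=[4] | order so far=[2, 0]
  pop 4: indeg[1]->1; indeg[5]->0 | ready=[5] | order so far=[2, 0, 4]
  pop 5: indeg[1]->0 | ready=[1] | order so far=[2, 0, 4, 5]
  pop 1: indeg[3]->0 | ready=[3] | order so far=[2, 0, 4, 5, 1]
  pop 3: no out-edges | ready=[] | order so far=[2, 0, 4, 5, 1, 3]
  Result: [2, 0, 4, 5, 1, 3]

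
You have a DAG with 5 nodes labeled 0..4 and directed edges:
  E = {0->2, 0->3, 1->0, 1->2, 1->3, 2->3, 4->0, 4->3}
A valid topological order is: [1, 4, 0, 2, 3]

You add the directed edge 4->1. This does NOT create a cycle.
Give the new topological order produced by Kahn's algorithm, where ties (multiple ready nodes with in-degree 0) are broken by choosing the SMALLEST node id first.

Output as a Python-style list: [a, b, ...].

Answer: [4, 1, 0, 2, 3]

Derivation:
Old toposort: [1, 4, 0, 2, 3]
Added edge: 4->1
Position of 4 (1) > position of 1 (0). Must reorder: 4 must now come before 1.
Run Kahn's algorithm (break ties by smallest node id):
  initial in-degrees: [2, 1, 2, 4, 0]
  ready (indeg=0): [4]
  pop 4: indeg[0]->1; indeg[1]->0; indeg[3]->3 | ready=[1] | order so far=[4]
  pop 1: indeg[0]->0; indeg[2]->1; indeg[3]->2 | ready=[0] | order so far=[4, 1]
  pop 0: indeg[2]->0; indeg[3]->1 | ready=[2] | order so far=[4, 1, 0]
  pop 2: indeg[3]->0 | ready=[3] | order so far=[4, 1, 0, 2]
  pop 3: no out-edges | ready=[] | order so far=[4, 1, 0, 2, 3]
  Result: [4, 1, 0, 2, 3]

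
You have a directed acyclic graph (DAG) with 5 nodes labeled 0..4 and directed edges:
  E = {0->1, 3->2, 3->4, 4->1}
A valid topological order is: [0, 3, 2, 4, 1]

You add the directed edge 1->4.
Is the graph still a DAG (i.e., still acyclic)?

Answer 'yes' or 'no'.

Answer: no

Derivation:
Given toposort: [0, 3, 2, 4, 1]
Position of 1: index 4; position of 4: index 3
New edge 1->4: backward (u after v in old order)
Backward edge: old toposort is now invalid. Check if this creates a cycle.
Does 4 already reach 1? Reachable from 4: [1, 4]. YES -> cycle!
Still a DAG? no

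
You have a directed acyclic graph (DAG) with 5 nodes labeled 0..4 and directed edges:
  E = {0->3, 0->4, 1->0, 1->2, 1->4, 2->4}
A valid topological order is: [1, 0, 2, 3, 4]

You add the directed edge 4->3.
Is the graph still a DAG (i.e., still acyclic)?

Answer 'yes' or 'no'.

Given toposort: [1, 0, 2, 3, 4]
Position of 4: index 4; position of 3: index 3
New edge 4->3: backward (u after v in old order)
Backward edge: old toposort is now invalid. Check if this creates a cycle.
Does 3 already reach 4? Reachable from 3: [3]. NO -> still a DAG (reorder needed).
Still a DAG? yes

Answer: yes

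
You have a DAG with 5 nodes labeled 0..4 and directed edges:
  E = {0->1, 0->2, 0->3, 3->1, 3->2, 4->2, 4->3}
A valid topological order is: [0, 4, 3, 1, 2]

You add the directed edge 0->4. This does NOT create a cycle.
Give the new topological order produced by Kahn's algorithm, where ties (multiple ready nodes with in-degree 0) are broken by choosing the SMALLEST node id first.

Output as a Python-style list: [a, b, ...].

Answer: [0, 4, 3, 1, 2]

Derivation:
Old toposort: [0, 4, 3, 1, 2]
Added edge: 0->4
Position of 0 (0) < position of 4 (1). Old order still valid.
Run Kahn's algorithm (break ties by smallest node id):
  initial in-degrees: [0, 2, 3, 2, 1]
  ready (indeg=0): [0]
  pop 0: indeg[1]->1; indeg[2]->2; indeg[3]->1; indeg[4]->0 | ready=[4] | order so far=[0]
  pop 4: indeg[2]->1; indeg[3]->0 | ready=[3] | order so far=[0, 4]
  pop 3: indeg[1]->0; indeg[2]->0 | ready=[1, 2] | order so far=[0, 4, 3]
  pop 1: no out-edges | ready=[2] | order so far=[0, 4, 3, 1]
  pop 2: no out-edges | ready=[] | order so far=[0, 4, 3, 1, 2]
  Result: [0, 4, 3, 1, 2]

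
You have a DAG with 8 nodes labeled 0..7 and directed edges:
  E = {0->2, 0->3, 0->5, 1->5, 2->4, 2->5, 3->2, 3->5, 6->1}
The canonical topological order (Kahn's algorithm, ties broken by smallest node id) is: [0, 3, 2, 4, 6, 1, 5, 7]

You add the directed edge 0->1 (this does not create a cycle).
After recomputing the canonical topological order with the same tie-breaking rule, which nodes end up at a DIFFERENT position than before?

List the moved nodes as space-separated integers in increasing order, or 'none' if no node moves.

Answer: none

Derivation:
Old toposort: [0, 3, 2, 4, 6, 1, 5, 7]
Added edge 0->1
Recompute Kahn (smallest-id tiebreak):
  initial in-degrees: [0, 2, 2, 1, 1, 4, 0, 0]
  ready (indeg=0): [0, 6, 7]
  pop 0: indeg[1]->1; indeg[2]->1; indeg[3]->0; indeg[5]->3 | ready=[3, 6, 7] | order so far=[0]
  pop 3: indeg[2]->0; indeg[5]->2 | ready=[2, 6, 7] | order so far=[0, 3]
  pop 2: indeg[4]->0; indeg[5]->1 | ready=[4, 6, 7] | order so far=[0, 3, 2]
  pop 4: no out-edges | ready=[6, 7] | order so far=[0, 3, 2, 4]
  pop 6: indeg[1]->0 | ready=[1, 7] | order so far=[0, 3, 2, 4, 6]
  pop 1: indeg[5]->0 | ready=[5, 7] | order so far=[0, 3, 2, 4, 6, 1]
  pop 5: no out-edges | ready=[7] | order so far=[0, 3, 2, 4, 6, 1, 5]
  pop 7: no out-edges | ready=[] | order so far=[0, 3, 2, 4, 6, 1, 5, 7]
New canonical toposort: [0, 3, 2, 4, 6, 1, 5, 7]
Compare positions:
  Node 0: index 0 -> 0 (same)
  Node 1: index 5 -> 5 (same)
  Node 2: index 2 -> 2 (same)
  Node 3: index 1 -> 1 (same)
  Node 4: index 3 -> 3 (same)
  Node 5: index 6 -> 6 (same)
  Node 6: index 4 -> 4 (same)
  Node 7: index 7 -> 7 (same)
Nodes that changed position: none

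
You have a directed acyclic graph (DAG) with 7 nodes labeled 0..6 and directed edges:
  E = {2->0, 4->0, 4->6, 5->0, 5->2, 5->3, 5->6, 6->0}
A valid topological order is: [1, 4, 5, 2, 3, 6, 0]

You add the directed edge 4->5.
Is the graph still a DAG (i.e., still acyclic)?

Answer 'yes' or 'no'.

Answer: yes

Derivation:
Given toposort: [1, 4, 5, 2, 3, 6, 0]
Position of 4: index 1; position of 5: index 2
New edge 4->5: forward
Forward edge: respects the existing order. Still a DAG, same toposort still valid.
Still a DAG? yes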